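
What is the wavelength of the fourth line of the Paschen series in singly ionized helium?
251.167 nm

The lines of a series are numbered from the longest wavelength (smallest ΔE) outward; the fourth line is the transition from n = n_f + 4 to n_f.
The Paschen series has all transitions ending at n_f = 3.

For He⁺ (Z = 2), the fourth line (δ-line) is the jump from n = 7 to n = 3:
E_7 = -13.6057 × 2² / 7² = -1.1106694 eV
E_3 = -13.6057 × 2² / 3² = -6.0469778 eV
ΔE = E_7 - E_3 = 4.9363084 eV

λ = hc/E = 1239.84 eV·nm / 4.9363084 eV
λ = 251.167 nm

This is the δ-line of the Paschen series in He⁺.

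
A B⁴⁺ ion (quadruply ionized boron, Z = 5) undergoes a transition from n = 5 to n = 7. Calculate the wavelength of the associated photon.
186.0500 nm

First, find the transition energy using E_n = -13.6057 Z² / n² eV:
E_5 = -13.6057 × 5² / 5² = -13.60570000 eV
E_7 = -13.6057 × 5² / 7² = -6.94168367 eV

Photon energy: |ΔE| = |E_7 - E_5| = 6.66401633 eV

Convert to wavelength using E = hc/λ with hc = 1239.84 eV·nm:
λ = hc/E = 1239.84 eV·nm / 6.66401633 eV
λ = 186.0500 nm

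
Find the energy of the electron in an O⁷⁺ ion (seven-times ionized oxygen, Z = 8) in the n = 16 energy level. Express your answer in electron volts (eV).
-3.401425 eV

The energy levels of a hydrogen-like atom are given by:
E_n = -13.6057 Z² / n² eV  (with Z = 8 for O⁷⁺)

For n = 16:
E_16 = -13.6057 × 8² / 16²
E_16 = -13.6057 × 64 / 256
E_16 = -3.401425 eV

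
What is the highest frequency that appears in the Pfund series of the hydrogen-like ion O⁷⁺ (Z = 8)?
8.422e+15 Hz

The series limit corresponds to the transition from n = ∞ to n = 5.
This is the highest energy (shortest wavelength) transition in the Pfund series.

E_∞ = 0 eV
E_5 = -13.6057 × 8² / 5² = -34.8305920 eV

Energy at series limit:
ΔE = E_∞ - E_5 = 0 - (-34.8305920) = 34.8305920 eV
E = 34.8305920 eV × (1.602177 × 10⁻¹⁹ J/eV) = 5.58048e-18 J
f = E/h = 5.58048e-18 J / (6.62607 × 10⁻³⁴ J·s) = 8.422e+15 Hz

This energy equals the ionization energy from the n = 5 state of O⁷⁺.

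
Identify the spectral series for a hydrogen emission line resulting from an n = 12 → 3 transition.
Paschen series

The spectral series in hydrogen are named based on the final (lower) energy level:
- Lyman series: n_final = 1 (ultraviolet)
- Balmer series: n_final = 2 (visible/near-UV)
- Paschen series: n_final = 3 (infrared)
- Brackett series: n_final = 4 (infrared)
- Pfund series: n_final = 5 (far infrared)

Since this transition ends at n = 3, it belongs to the Paschen series.

For reference, this 12 → 3 line has photon energy
ΔE = 13.6057 eV × (1/3² - 1/12²) = 1.41726042 eV,
corresponding to wavelength λ = hc/ΔE = 1239.84 eV·nm / 1.41726042 eV = 874.8145 nm in the infrared region.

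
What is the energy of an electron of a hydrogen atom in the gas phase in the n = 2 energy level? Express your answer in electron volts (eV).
-3.40 eV

The energy levels of a hydrogen-like atom are given by:
E_n = -13.6057 eV / n²

For n = 2:
E_2 = -13.6057 eV / 2²
E_2 = -13.6057 eV / 4
E_2 = -3.40 eV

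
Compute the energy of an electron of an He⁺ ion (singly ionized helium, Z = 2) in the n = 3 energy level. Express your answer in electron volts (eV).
-6.0470 eV

The energy levels of a hydrogen-like atom are given by:
E_n = -13.6057 Z² / n² eV  (with Z = 2 for He⁺)

For n = 3:
E_3 = -13.6057 × 2² / 3²
E_3 = -13.6057 × 4 / 9
E_3 = -6.0470 eV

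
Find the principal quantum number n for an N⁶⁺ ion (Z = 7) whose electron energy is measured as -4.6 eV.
n = 12

The exact energy levels follow E_n = -13.6057 Z² / n² eV with Z = 7.

The measured value (-4.6 eV) is reported to only 2 significant figures, so we must test candidate n values and see which one matches to that precision.

Candidate energies:
  n = 10:  E = -13.6057 × 7² / 10² = -6.666793 eV
  n = 11:  E = -13.6057 × 7² / 11² = -5.509746 eV
  n = 12:  E = -13.6057 × 7² / 12² = -4.629717 eV  ← matches
  n = 13:  E = -13.6057 × 7² / 13² = -3.944848 eV
  n = 14:  E = -13.6057 × 7² / 14² = -3.401425 eV

Checking against the measurement of -4.6 eV (2 sig figs), only n = 12 agrees:
E_12 = -4.629717 eV, which rounds to -4.6 eV ✓

Therefore n = 12.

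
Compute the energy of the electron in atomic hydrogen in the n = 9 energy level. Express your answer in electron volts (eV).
-0.16797 eV

The energy levels of a hydrogen-like atom are given by:
E_n = -13.6057 eV / n²

For n = 9:
E_9 = -13.6057 eV / 9²
E_9 = -13.6057 eV / 81
E_9 = -0.16797 eV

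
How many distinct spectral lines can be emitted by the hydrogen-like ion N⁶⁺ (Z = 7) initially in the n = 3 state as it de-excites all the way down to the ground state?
3

The electron can occupy levels n = 1, 2, ..., 3 during de-excitation — that is m = 3 - 1 + 1 = 3 distinct levels.

The number of distinct spectral lines equals the number of ways to choose 2 of these m levels (each pair gives one possible emission transition):

Number of lines = m(m-1)/2 = 3×2/2 = 3

These correspond to all possible transitions between the 3 levels:
3 → 2, 3 → 1, 2 → 1

Each transition produces a photon with a unique energy (and thus wavelength). This count does not depend on Z.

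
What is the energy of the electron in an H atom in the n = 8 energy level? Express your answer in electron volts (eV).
-0.213 eV

The energy levels of a hydrogen-like atom are given by:
E_n = -13.6057 eV / n²

For n = 8:
E_8 = -13.6057 eV / 8²
E_8 = -13.6057 eV / 64
E_8 = -0.213 eV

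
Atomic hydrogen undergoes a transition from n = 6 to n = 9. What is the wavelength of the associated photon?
5904.9981 nm

First, find the transition energy using E_n = -13.6057 / n² eV:
E_6 = -13.6057 / 6² = -0.3779361111 eV
E_9 = -13.6057 / 9² = -0.1679716049 eV

Photon energy: |ΔE| = |E_9 - E_6| = 0.2099645062 eV

Convert to wavelength using E = hc/λ with hc = 1239.84 eV·nm:
λ = hc/E = 1239.84 eV·nm / 0.2099645062 eV
λ = 5904.9981 nm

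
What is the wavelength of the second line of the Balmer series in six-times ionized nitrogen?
9.9185 nm

The lines of a series are numbered from the longest wavelength (smallest ΔE) outward; the second line is the transition from n = n_f + 2 to n_f.
The Balmer series has all transitions ending at n_f = 2.

For N⁶⁺ (Z = 7), the second line (β-line) is the jump from n = 4 to n = 2:
E_4 = -13.6057 × 7² / 4² = -41.667456 eV
E_2 = -13.6057 × 7² / 2² = -166.669825 eV
ΔE = E_4 - E_2 = 125.002369 eV

λ = hc/E = 1239.84 eV·nm / 125.002369 eV
λ = 9.9185 nm

This is the β-line of the Balmer series in N⁶⁺.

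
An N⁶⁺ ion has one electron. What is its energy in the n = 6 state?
-18.519 eV

For hydrogen-like ions, the energy levels scale with Z²:
E_n = -13.6057 Z² / n² eV

For N⁶⁺ (Z = 7) at n = 6:
E_6 = -13.6057 × 7² / 6²
E_6 = -13.6057 × 49 / 36
E_6 = -666.6793 / 36
E_6 = -18.519 eV

The energy is 49 times more negative than hydrogen at the same n due to the stronger nuclear charge.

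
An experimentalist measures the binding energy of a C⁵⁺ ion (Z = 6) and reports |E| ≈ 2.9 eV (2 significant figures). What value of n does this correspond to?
n = 13

The exact energy levels follow E_n = -13.6057 Z² / n² eV with Z = 6.

The measured value (-2.9 eV) is reported to only 2 significant figures, so we must test candidate n values and see which one matches to that precision.

Candidate energies:
  n = 11:  E = -13.6057 × 6² / 11² = -4.04798 eV
  n = 12:  E = -13.6057 × 6² / 12² = -3.40143 eV
  n = 13:  E = -13.6057 × 6² / 13² = -2.89826 eV  ← matches
  n = 14:  E = -13.6057 × 6² / 14² = -2.49901 eV
  n = 15:  E = -13.6057 × 6² / 15² = -2.17691 eV

Checking against the measurement of -2.9 eV (2 sig figs), only n = 13 agrees:
E_13 = -2.89826 eV, which rounds to -2.9 eV ✓

Therefore n = 13.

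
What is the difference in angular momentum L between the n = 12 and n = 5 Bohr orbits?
7.3820e-34 J·s (or 7ℏ)

In the Bohr model, L_n = nℏ where ℏ = 1.054572e-34 J·s.

L_12 = 12ℏ = 1.265486e-33 J·s
L_5 = 5ℏ = 5.272860e-34 J·s

ΔL = L_12 - L_5 = (12 - 5)ℏ = 7ℏ
ΔL = 7 × 1.054572e-34 J·s = 7.3820e-34 J·s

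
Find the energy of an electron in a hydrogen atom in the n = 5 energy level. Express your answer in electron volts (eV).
-0.544 eV

The energy levels of a hydrogen-like atom are given by:
E_n = -13.6057 eV / n²

For n = 5:
E_5 = -13.6057 eV / 5²
E_5 = -13.6057 eV / 25
E_5 = -0.544 eV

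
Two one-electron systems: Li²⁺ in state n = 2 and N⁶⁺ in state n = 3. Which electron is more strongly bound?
N⁶⁺ at n = 3 (E = -74.075 eV)

Using E_n = -13.6057 Z² / n² eV:

Li²⁺ (Z = 3) at n = 2:
E = -13.6057 × 3² / 2² = -13.6057 × 9 / 4 = -30.612825 eV

N⁶⁺ (Z = 7) at n = 3:
E = -13.6057 × 7² / 3² = -13.6057 × 49 / 9 = -74.075478 eV

Since -74.075478 eV < -30.612825 eV,
N⁶⁺ at n = 3 is more tightly bound (requires more energy to ionize).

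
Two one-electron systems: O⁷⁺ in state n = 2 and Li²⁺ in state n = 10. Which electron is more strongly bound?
O⁷⁺ at n = 2 (E = -217.69120 eV)

Using E_n = -13.6057 Z² / n² eV:

O⁷⁺ (Z = 8) at n = 2:
E = -13.6057 × 8² / 2² = -13.6057 × 64 / 4 = -217.69120000 eV

Li²⁺ (Z = 3) at n = 10:
E = -13.6057 × 3² / 10² = -13.6057 × 9 / 100 = -1.22451300 eV

Since -217.69120000 eV < -1.22451300 eV,
O⁷⁺ at n = 2 is more tightly bound (requires more energy to ionize).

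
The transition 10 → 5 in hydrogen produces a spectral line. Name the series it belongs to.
Pfund series

The spectral series in hydrogen are named based on the final (lower) energy level:
- Lyman series: n_final = 1 (ultraviolet)
- Balmer series: n_final = 2 (visible/near-UV)
- Paschen series: n_final = 3 (infrared)
- Brackett series: n_final = 4 (infrared)
- Pfund series: n_final = 5 (far infrared)

Since this transition ends at n = 5, it belongs to the Pfund series.

For reference, this 10 → 5 line has photon energy
ΔE = 13.6057 eV × (1/5² - 1/10²) = 0.40817100000 eV,
corresponding to wavelength λ = hc/ΔE = 1239.84 eV·nm / 0.40817100000 eV = 3037.55044 nm in the far infrared region.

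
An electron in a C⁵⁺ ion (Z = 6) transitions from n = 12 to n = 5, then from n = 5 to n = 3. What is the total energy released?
51.02138 eV

The energy levels of C⁵⁺ are E_n = -13.6057 × 6² / n² eV.

First transition (12 → 5):
ΔE₁ = |E_5 - E_12|
ΔE₁ = |-19.59220800000 - (-3.40142500000)| = 16.19078300 eV

Second transition (5 → 3):
ΔE₂ = |E_3 - E_5|
ΔE₂ = |-54.42280000000 - (-19.59220800000)| = 34.83059200 eV

Total energy released:
E_total = ΔE₁ + ΔE₂ = 16.19078300 + 34.83059200 = 51.02138 eV

Note: This equals the direct transition 12 → 3: 51.02138 eV ✓
Energy is conserved regardless of the path taken.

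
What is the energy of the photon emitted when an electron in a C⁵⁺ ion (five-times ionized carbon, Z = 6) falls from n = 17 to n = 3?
52.73 eV

The energy levels are E_n = -13.6057 Z² eV / n².

Energy at n = 17: E_17 = -13.6057 × 6² / 17² = -1.69483 eV
Energy at n = 3: E_3 = -13.6057 × 6² / 3² = -54.42280 eV

For emission (electron falling to lower state), the photon energy is:
E_photon = E_17 - E_3 = |-1.69483 - (-54.42280)|
E_photon = 52.73 eV

This energy is carried away by the emitted photon.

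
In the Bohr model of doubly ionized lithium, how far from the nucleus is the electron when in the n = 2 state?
0.0706 nm (or 0.7056 Å)

The Bohr radius formula is:
r_n = n² a₀ / Z

where a₀ = 0.0529177 nm is the Bohr radius.

For Li²⁺ (Z = 3) at n = 2:
r_2 = 2² × 0.0529177 nm / 3
r_2 = 4 × 0.0529177 nm / 3
r_2 = 0.21167 nm / 3
r_2 = 0.0706 nm

The electron orbits at approximately 0.0706 nm from the nucleus.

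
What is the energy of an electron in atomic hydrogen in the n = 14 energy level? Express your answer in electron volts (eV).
-0.07 eV

The energy levels of a hydrogen-like atom are given by:
E_n = -13.6057 eV / n²

For n = 14:
E_14 = -13.6057 eV / 14²
E_14 = -13.6057 eV / 196
E_14 = -0.07 eV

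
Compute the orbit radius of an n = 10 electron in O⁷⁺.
0.6615 nm (or 6.6147 Å)

The Bohr radius formula is:
r_n = n² a₀ / Z

where a₀ = 0.0529177 nm is the Bohr radius.

For O⁷⁺ (Z = 8) at n = 10:
r_10 = 10² × 0.0529177 nm / 8
r_10 = 100 × 0.0529177 nm / 8
r_10 = 5.29177 nm / 8
r_10 = 0.6615 nm

The electron orbits at approximately 0.6615 nm from the nucleus.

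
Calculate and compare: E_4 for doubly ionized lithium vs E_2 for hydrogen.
Li²⁺ at n = 4 (E = -7.653 eV)

Using E_n = -13.6057 Z² / n² eV:

Li²⁺ (Z = 3) at n = 4:
E = -13.6057 × 3² / 4² = -13.6057 × 9 / 16 = -7.653206 eV

H (Z = 1) at n = 2:
E = -13.6057 × 1² / 2² = -13.6057 × 1 / 4 = -3.401425 eV

Since -7.653206 eV < -3.401425 eV,
Li²⁺ at n = 4 is more tightly bound (requires more energy to ionize).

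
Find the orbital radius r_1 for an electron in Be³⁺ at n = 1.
0.0132 nm (or 0.1323 Å)

The Bohr radius formula is:
r_n = n² a₀ / Z

where a₀ = 0.0529177 nm is the Bohr radius.

For Be³⁺ (Z = 4) at n = 1:
r_1 = 1² × 0.0529177 nm / 4
r_1 = 1 × 0.0529177 nm / 4
r_1 = 0.05292 nm / 4
r_1 = 0.0132 nm

The electron orbits at approximately 0.0132 nm from the nucleus.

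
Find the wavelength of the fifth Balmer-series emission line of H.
396.907 nm

The lines of a series are numbered from the longest wavelength (smallest ΔE) outward; the fifth line is the transition from n = n_f + 5 to n_f.
The Balmer series has all transitions ending at n_f = 2.

For H, the fifth line (ε-line) is the jump from n = 7 to n = 2:
E_7 = -13.6057 / 7² = -0.2776673 eV
E_2 = -13.6057 / 2² = -3.4014250 eV
ΔE = E_7 - E_2 = 3.1237577 eV

λ = hc/E = 1239.84 eV·nm / 3.1237577 eV
λ = 396.907 nm

This is the ε-line of the Balmer series in H.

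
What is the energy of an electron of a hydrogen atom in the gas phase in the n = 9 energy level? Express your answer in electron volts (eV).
-0.17 eV

The energy levels of a hydrogen-like atom are given by:
E_n = -13.6057 eV / n²

For n = 9:
E_9 = -13.6057 eV / 9²
E_9 = -13.6057 eV / 81
E_9 = -0.17 eV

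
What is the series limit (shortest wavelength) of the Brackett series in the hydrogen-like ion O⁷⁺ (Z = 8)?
22.782 nm

The series limit corresponds to the transition from n = ∞ to n = 4.
This is the highest energy (shortest wavelength) transition in the Brackett series.

E_∞ = 0 eV
E_4 = -13.6057 × 8² / 4² = -54.42280 eV

Energy at series limit:
ΔE = E_∞ - E_4 = 0 - (-54.42280) = 54.42280 eV
λ = hc/E = 1239.84 eV·nm / 54.42280 eV = 22.782 nm

This energy equals the ionization energy from the n = 4 state of O⁷⁺.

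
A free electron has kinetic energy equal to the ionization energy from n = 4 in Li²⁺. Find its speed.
1.641e+06 m/s (or 0.54730% of c)

The binding energy at n = 4 for Li²⁺ is:
E_4 = -13.6057 × 3²/4² = -7.6532063 eV
|E_4| = 7.6532063 eV

Convert to Joules:
KE = 7.6532063 eV × (1.602177 × 10⁻¹⁹ J/eV) = 1.22618e-18 J

Using KE = ½mv²:
v = √(2·KE/m_e)
v = √(2 × 1.22618e-18 J / 9.10938 × 10⁻³¹ kg)
v = 1.641e+06 m/s

This is approximately 0.54730% the speed of light.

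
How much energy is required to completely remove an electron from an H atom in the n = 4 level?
0.85036 eV

The ionization energy is the energy needed to remove the electron completely (n → ∞).

For hydrogen, E_n = -13.6057 eV / n².

At n = 4: E_4 = -13.6057 / 4² = -0.85035625 eV
At n = ∞: E_∞ = 0 eV

Ionization energy = E_∞ - E_4 = 0 - (-0.85035625) = 0.85035625 eV
Ionization energy ≈ 0.85036 eV

This is also called the binding energy of the electron in state n = 4.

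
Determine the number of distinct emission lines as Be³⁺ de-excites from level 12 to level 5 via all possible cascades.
28

The electron can occupy levels n = 5, 6, ..., 12 during de-excitation — that is m = 12 - 5 + 1 = 8 distinct levels.

The number of distinct spectral lines equals the number of ways to choose 2 of these m levels (each pair gives one possible emission transition):

Number of lines = m(m-1)/2 = 8×7/2 = 28

These correspond to all possible transitions between the 8 levels:
12 → 11, 12 → 10, 12 → 9, 12 → 8, 12 → 7, 12 → 6, 12 → 5, 11 → 10...

Each transition produces a photon with a unique energy (and thus wavelength). This count does not depend on Z.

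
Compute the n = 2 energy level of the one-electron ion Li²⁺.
-30.6128 eV

For hydrogen-like ions, the energy levels scale with Z²:
E_n = -13.6057 Z² / n² eV

For Li²⁺ (Z = 3) at n = 2:
E_2 = -13.6057 × 3² / 2²
E_2 = -13.6057 × 9 / 4
E_2 = -122.4513 / 4
E_2 = -30.6128 eV

The energy is 9 times more negative than hydrogen at the same n due to the stronger nuclear charge.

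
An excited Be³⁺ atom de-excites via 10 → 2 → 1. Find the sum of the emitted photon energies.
215.514288 eV

The energy levels of Be³⁺ are E_n = -13.6057 × 4² / n² eV.

First transition (10 → 2):
ΔE₁ = |E_2 - E_10|
ΔE₁ = |-54.422800000000 - (-2.176912000000)| = 52.245888000 eV

Second transition (2 → 1):
ΔE₂ = |E_1 - E_2|
ΔE₂ = |-217.691200000000 - (-54.422800000000)| = 163.268400000 eV

Total energy released:
E_total = ΔE₁ + ΔE₂ = 52.245888000 + 163.268400000 = 215.514288 eV

Note: This equals the direct transition 10 → 1: 215.514288 eV ✓
Energy is conserved regardless of the path taken.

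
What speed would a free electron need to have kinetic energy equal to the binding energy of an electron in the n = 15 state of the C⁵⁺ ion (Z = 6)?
8.75077e+05 m/s (or 0.291894% of c)

The binding energy at n = 15 for C⁵⁺ is:
E_15 = -13.6057 × 6²/15² = -2.17691200 eV
|E_15| = 2.17691200 eV

Convert to Joules:
KE = 2.17691200 eV × (1.602177 × 10⁻¹⁹ J/eV) = 3.4877983e-19 J

Using KE = ½mv²:
v = √(2·KE/m_e)
v = √(2 × 3.4877983e-19 J / 9.10938 × 10⁻³¹ kg)
v = 8.75077e+05 m/s

This is approximately 0.291894% the speed of light.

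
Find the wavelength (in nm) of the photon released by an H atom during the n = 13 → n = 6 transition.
4168.52411 nm

First, find the transition energy using E_n = -13.6057 / n² eV:
E_13 = -13.6057 / 13² = -0.08050710059 eV
E_6 = -13.6057 / 6² = -0.37793611111 eV

Photon energy: |ΔE| = |E_6 - E_13| = 0.29742901052 eV

Convert to wavelength using E = hc/λ with hc = 1239.84 eV·nm:
λ = hc/E = 1239.84 eV·nm / 0.29742901052 eV
λ = 4168.52411 nm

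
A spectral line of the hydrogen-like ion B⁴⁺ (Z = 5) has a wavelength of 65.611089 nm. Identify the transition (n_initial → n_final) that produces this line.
n = 12 → n = 4

First, find the photon energy from the wavelength (hc = 1239.84 eV·nm):
E = hc/λ = 1239.84 eV·nm / 65.611089 nm = 18.896806 eV

The energy levels of B⁴⁺ satisfy E_n = -13.6057 × 5² / n² eV, so an emission n_i → n_f releases
ΔE = 13.6057 × 5² × (1/n_f² − 1/n_i²) eV.

Setting ΔE equal to the photon energy:
1/n_f² − 1/n_i² = 18.896806 / (13.6057 × 5²) = 0.055555557

Since 1/n_i² must be positive, we need 1/n_f² > 0.055555557, i.e. n_f ≤ 4. For each allowed n_f, solve n_i = (1/n_f² − 0.055555557)^(−1/2) and check whether it is a whole number:
  n_f = 1: 1/n_i² = 1.000000000 − 0.055555557 = 0.944444443 → n_i = 1.029  (not an integer) ✗
  n_f = 2: 1/n_i² = 0.250000000 − 0.055555557 = 0.194444443 → n_i = 2.268  (not an integer) ✗
  n_f = 3: 1/n_i² = 0.111111111 − 0.055555557 = 0.055555554 → n_i = 4.243  (not an integer) ✗
  n_f = 4: 1/n_i² = 0.062500000 − 0.055555557 = 0.006944443 → n_i = 12.000  → integer, n_i = 12 ✓

Only n_f = 4 gives an integer upper level, n_i = 12.

The transition is from n = 12 to n = 4 (emission).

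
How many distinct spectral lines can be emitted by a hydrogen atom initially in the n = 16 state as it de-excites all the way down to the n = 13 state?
6

The electron can occupy levels n = 13, 14, ..., 16 during de-excitation — that is m = 16 - 13 + 1 = 4 distinct levels.

The number of distinct spectral lines equals the number of ways to choose 2 of these m levels (each pair gives one possible emission transition):

Number of lines = m(m-1)/2 = 4×3/2 = 6

These correspond to all possible transitions between the 4 levels:
16 → 15, 16 → 14, 16 → 13, 15 → 14, 15 → 13, 14 → 13

Each transition produces a photon with a unique energy (and thus wavelength). This count does not depend on Z.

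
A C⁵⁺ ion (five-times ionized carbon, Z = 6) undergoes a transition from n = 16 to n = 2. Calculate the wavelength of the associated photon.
10.28589 nm

First, find the transition energy using E_n = -13.6057 Z² / n² eV:
E_16 = -13.6057 × 6² / 16² = -1.9133016 eV
E_2 = -13.6057 × 6² / 2² = -122.4513000 eV

Photon energy: |ΔE| = |E_2 - E_16| = 120.5379984 eV

Convert to wavelength using E = hc/λ with hc = 1239.84 eV·nm:
λ = hc/E = 1239.84 eV·nm / 120.5379984 eV
λ = 10.28589 nm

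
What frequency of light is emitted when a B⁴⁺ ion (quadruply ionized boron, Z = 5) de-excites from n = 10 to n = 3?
8.31600e+15 Hz

First, find the transition energy:
E_10 = -13.6057 × 5² / 10² = -3.4014250 eV
E_3 = -13.6057 × 5² / 3² = -37.7936111 eV
|ΔE| = |E_3 - E_10| = 34.3921861 eV

Convert to Joules: E = 34.3921861 eV × (1.602177 × 10⁻¹⁹ J/eV) = 5.5102370e-18 J

Using E = hf:
f = E/h = 5.5102370e-18 J / (6.62607 × 10⁻³⁴ J·s)
f = 8.31600e+15 Hz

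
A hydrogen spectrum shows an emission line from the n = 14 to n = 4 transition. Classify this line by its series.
Brackett series

The spectral series in hydrogen are named based on the final (lower) energy level:
- Lyman series: n_final = 1 (ultraviolet)
- Balmer series: n_final = 2 (visible/near-UV)
- Paschen series: n_final = 3 (infrared)
- Brackett series: n_final = 4 (infrared)
- Pfund series: n_final = 5 (far infrared)

Since this transition ends at n = 4, it belongs to the Brackett series.

For reference, this 14 → 4 line has photon energy
ΔE = 13.6057 eV × (1/4² - 1/14²) = 0.78093941327 eV,
corresponding to wavelength λ = hc/ΔE = 1239.84 eV·nm / 0.78093941327 eV = 1587.62636 nm in the infrared region.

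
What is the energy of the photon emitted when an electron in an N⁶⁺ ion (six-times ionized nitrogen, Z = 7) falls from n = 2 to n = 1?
500.009475 eV

The energy levels are E_n = -13.6057 Z² eV / n².

Energy at n = 2: E_2 = -13.6057 × 7² / 2² = -166.669825000 eV
Energy at n = 1: E_1 = -13.6057 × 7² / 1² = -666.679300000 eV

For emission (electron falling to lower state), the photon energy is:
E_photon = E_2 - E_1 = |-166.669825000 - (-666.679300000)|
E_photon = 500.009475 eV

This energy is carried away by the emitted photon.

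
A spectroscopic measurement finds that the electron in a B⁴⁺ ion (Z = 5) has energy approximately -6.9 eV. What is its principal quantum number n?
n = 7

The exact energy levels follow E_n = -13.6057 Z² / n² eV with Z = 5.

The measured value (-6.9 eV) is reported to only 2 significant figures, so we must test candidate n values and see which one matches to that precision.

Candidate energies:
  n = 5:  E = -13.6057 × 5² / 5² = -13.60570 eV
  n = 6:  E = -13.6057 × 5² / 6² = -9.44840 eV
  n = 7:  E = -13.6057 × 5² / 7² = -6.94168 eV  ← matches
  n = 8:  E = -13.6057 × 5² / 8² = -5.31473 eV
  n = 9:  E = -13.6057 × 5² / 9² = -4.19929 eV

Checking against the measurement of -6.9 eV (2 sig figs), only n = 7 agrees:
E_7 = -6.94168 eV, which rounds to -6.9 eV ✓

Therefore n = 7.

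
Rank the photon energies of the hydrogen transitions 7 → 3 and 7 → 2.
7 → 2

Calculate the energy for each transition:

Transition 7 → 3:
ΔE₁ = |E_3 - E_7| = |-13.6057/3² - (-13.6057/7²)|
ΔE₁ = |-1.511744444444 - (-0.277667346939)| = 1.234077098 eV

Transition 7 → 2:
ΔE₂ = |E_2 - E_7| = |-13.6057/2² - (-13.6057/7²)|
ΔE₂ = |-3.401425000000 - (-0.277667346939)| = 3.123757653 eV

Since 3.123757653 eV > 1.234077098 eV, the transition 7 → 2 emits the more energetic photon.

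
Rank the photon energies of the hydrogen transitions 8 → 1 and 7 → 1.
8 → 1

Calculate the energy for each transition:

Transition 8 → 1:
ΔE₁ = |E_1 - E_8| = |-13.6057/1² - (-13.6057/8²)|
ΔE₁ = |-13.60570000000 - (-0.21258906250)| = 13.39311094 eV

Transition 7 → 1:
ΔE₂ = |E_1 - E_7| = |-13.6057/1² - (-13.6057/7²)|
ΔE₂ = |-13.60570000000 - (-0.27766734694)| = 13.32803265 eV

Since 13.39311094 eV > 13.32803265 eV, the transition 8 → 1 emits the more energetic photon.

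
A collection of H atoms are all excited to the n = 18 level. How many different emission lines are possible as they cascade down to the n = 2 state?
136

The electron can occupy levels n = 2, 3, ..., 18 during de-excitation — that is m = 18 - 2 + 1 = 17 distinct levels.

The number of distinct spectral lines equals the number of ways to choose 2 of these m levels (each pair gives one possible emission transition):

Number of lines = m(m-1)/2 = 17×16/2 = 136

These correspond to all possible transitions between the 17 levels:
18 → 17, 18 → 16, 18 → 15, 18 → 14, 18 → 13, 18 → 12, 18 → 11, 18 → 10...

Each transition produces a photon with a unique energy (and thus wavelength). This count does not depend on Z.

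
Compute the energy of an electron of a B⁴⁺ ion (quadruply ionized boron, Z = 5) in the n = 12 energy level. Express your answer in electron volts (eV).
-2.36 eV

The energy levels of a hydrogen-like atom are given by:
E_n = -13.6057 Z² / n² eV  (with Z = 5 for B⁴⁺)

For n = 12:
E_12 = -13.6057 × 5² / 12²
E_12 = -13.6057 × 25 / 144
E_12 = -2.36 eV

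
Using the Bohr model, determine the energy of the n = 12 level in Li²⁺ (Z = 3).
-0.85036 eV

For hydrogen-like ions, the energy levels scale with Z²:
E_n = -13.6057 Z² / n² eV

For Li²⁺ (Z = 3) at n = 12:
E_12 = -13.6057 × 3² / 12²
E_12 = -13.6057 × 9 / 144
E_12 = -122.4513 / 144
E_12 = -0.85036 eV

The energy is 9 times more negative than hydrogen at the same n due to the stronger nuclear charge.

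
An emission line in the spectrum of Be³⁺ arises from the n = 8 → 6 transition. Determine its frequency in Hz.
6.39692e+14 Hz

First, find the transition energy:
E_8 = -13.6057 × 4² / 8² = -3.40142500 eV
E_6 = -13.6057 × 4² / 6² = -6.04697778 eV
|ΔE| = |E_6 - E_8| = 2.64555278 eV

Convert to Joules: E = 2.64555278 eV × (1.602177 × 10⁻¹⁹ J/eV) = 4.2386438e-19 J

Using E = hf:
f = E/h = 4.2386438e-19 J / (6.62607 × 10⁻³⁴ J·s)
f = 6.39692e+14 Hz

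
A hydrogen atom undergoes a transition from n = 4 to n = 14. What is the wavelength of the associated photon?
1587.626 nm

First, find the transition energy using E_n = -13.6057 / n² eV:
E_4 = -13.6057 / 4² = -0.850356250 eV
E_14 = -13.6057 / 14² = -0.069416837 eV

Photon energy: |ΔE| = |E_14 - E_4| = 0.780939413 eV

Convert to wavelength using E = hc/λ with hc = 1239.84 eV·nm:
λ = hc/E = 1239.84 eV·nm / 0.780939413 eV
λ = 1587.626 nm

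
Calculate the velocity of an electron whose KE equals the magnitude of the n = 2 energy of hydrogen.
1.0938e+06 m/s (or 0.36% of c)

The binding energy at n = 2 for hydrogen is:
E_2 = -13.6057/2² = -3.4014250 eV
|E_2| = 3.4014250 eV

Convert to Joules:
KE = 3.4014250 eV × (1.602177 × 10⁻¹⁹ J/eV) = 5.449685e-19 J

Using KE = ½mv²:
v = √(2·KE/m_e)
v = √(2 × 5.449685e-19 J / 9.10938 × 10⁻³¹ kg)
v = 1.0938e+06 m/s

This is approximately 0.36% the speed of light.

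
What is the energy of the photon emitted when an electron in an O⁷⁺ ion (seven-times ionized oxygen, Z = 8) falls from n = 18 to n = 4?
51.7353 eV

The energy levels are E_n = -13.6057 Z² eV / n².

Energy at n = 18: E_18 = -13.6057 × 8² / 18² = -2.6875457 eV
Energy at n = 4: E_4 = -13.6057 × 8² / 4² = -54.4228000 eV

For emission (electron falling to lower state), the photon energy is:
E_photon = E_18 - E_4 = |-2.6875457 - (-54.4228000)|
E_photon = 51.7353 eV

This energy is carried away by the emitted photon.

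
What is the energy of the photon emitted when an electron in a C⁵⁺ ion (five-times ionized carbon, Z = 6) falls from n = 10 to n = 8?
2.7552 eV

The energy levels are E_n = -13.6057 Z² eV / n².

Energy at n = 10: E_10 = -13.6057 × 6² / 10² = -4.8980520 eV
Energy at n = 8: E_8 = -13.6057 × 6² / 8² = -7.6532063 eV

For emission (electron falling to lower state), the photon energy is:
E_photon = E_10 - E_8 = |-4.8980520 - (-7.6532063)|
E_photon = 2.7552 eV

This energy is carried away by the emitted photon.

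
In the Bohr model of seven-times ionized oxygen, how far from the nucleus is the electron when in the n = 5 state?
0.1654 nm (or 1.6537 Å)

The Bohr radius formula is:
r_n = n² a₀ / Z

where a₀ = 0.0529177 nm is the Bohr radius.

For O⁷⁺ (Z = 8) at n = 5:
r_5 = 5² × 0.0529177 nm / 8
r_5 = 25 × 0.0529177 nm / 8
r_5 = 1.32294 nm / 8
r_5 = 0.1654 nm

The electron orbits at approximately 0.1654 nm from the nucleus.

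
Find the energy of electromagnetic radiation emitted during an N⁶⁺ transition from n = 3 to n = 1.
592.603822 eV

The energy levels are E_n = -13.6057 Z² eV / n².

Energy at n = 3: E_3 = -13.6057 × 7² / 3² = -74.075477778 eV
Energy at n = 1: E_1 = -13.6057 × 7² / 1² = -666.679300000 eV

For emission (electron falling to lower state), the photon energy is:
E_photon = E_3 - E_1 = |-74.075477778 - (-666.679300000)|
E_photon = 592.603822 eV

This energy is carried away by the emitted photon.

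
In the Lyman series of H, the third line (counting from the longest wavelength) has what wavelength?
97.202 nm

The lines of a series are numbered from the longest wavelength (smallest ΔE) outward; the third line is the transition from n = n_f + 3 to n_f.
The Lyman series has all transitions ending at n_f = 1.

For H, the third line (γ-line) is the jump from n = 4 to n = 1:
E_4 = -13.6057 / 4² = -0.85036 eV
E_1 = -13.6057 / 1² = -13.60570 eV
ΔE = E_4 - E_1 = 12.75534 eV

λ = hc/E = 1239.84 eV·nm / 12.75534 eV
λ = 97.202 nm

This is the γ-line of the Lyman series in H.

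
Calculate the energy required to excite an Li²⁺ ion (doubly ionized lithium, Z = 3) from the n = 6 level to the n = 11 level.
2.389431 eV

The energy levels of a hydrogen-like atom are E_n = -13.6057 Z² eV / n².

Energy at n = 6: E_6 = -13.6057 × 3² / 6² = -3.401425000 eV
Energy at n = 11: E_11 = -13.6057 × 3² / 11² = -1.011994215 eV

The excitation energy is the difference:
ΔE = E_11 - E_6
ΔE = -1.011994215 - (-3.401425000)
ΔE = 2.389431 eV

Since this is positive, energy must be absorbed (photon absorption).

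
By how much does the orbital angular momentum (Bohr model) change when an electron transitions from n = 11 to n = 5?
6.3274e-34 J·s (or 6ℏ)

In the Bohr model, L_n = nℏ where ℏ = 1.054572e-34 J·s.

L_11 = 11ℏ = 1.160029e-33 J·s
L_5 = 5ℏ = 5.272860e-34 J·s

ΔL = L_11 - L_5 = (11 - 5)ℏ = 6ℏ
ΔL = 6 × 1.054572e-34 J·s = 6.3274e-34 J·s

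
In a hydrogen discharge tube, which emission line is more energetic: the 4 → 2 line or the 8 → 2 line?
8 → 2

Calculate the energy for each transition:

Transition 4 → 2:
ΔE₁ = |E_2 - E_4| = |-13.6057/2² - (-13.6057/4²)|
ΔE₁ = |-3.40142500000 - (-0.85035625000)| = 2.55106875 eV

Transition 8 → 2:
ΔE₂ = |E_2 - E_8| = |-13.6057/2² - (-13.6057/8²)|
ΔE₂ = |-3.40142500000 - (-0.21258906250)| = 3.18883594 eV

Since 3.18883594 eV > 2.55106875 eV, the transition 8 → 2 emits the more energetic photon.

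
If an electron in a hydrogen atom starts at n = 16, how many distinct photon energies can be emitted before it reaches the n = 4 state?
78

The electron can occupy levels n = 4, 5, ..., 16 during de-excitation — that is m = 16 - 4 + 1 = 13 distinct levels.

The number of distinct spectral lines equals the number of ways to choose 2 of these m levels (each pair gives one possible emission transition):

Number of lines = m(m-1)/2 = 13×12/2 = 78

These correspond to all possible transitions between the 13 levels:
16 → 15, 16 → 14, 16 → 13, 16 → 12, 16 → 11, 16 → 10, 16 → 9, 16 → 8...

Each transition produces a photon with a unique energy (and thus wavelength). This count does not depend on Z.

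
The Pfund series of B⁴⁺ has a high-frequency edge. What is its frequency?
3.2898e+15 Hz

The series limit corresponds to the transition from n = ∞ to n = 5.
This is the highest energy (shortest wavelength) transition in the Pfund series.

E_∞ = 0 eV
E_5 = -13.6057 × 5² / 5² = -13.605700 eV

Energy at series limit:
ΔE = E_∞ - E_5 = 0 - (-13.605700) = 13.605700 eV
E = 13.605700 eV × (1.602177 × 10⁻¹⁹ J/eV) = 2.179874e-18 J
f = E/h = 2.179874e-18 J / (6.62607 × 10⁻³⁴ J·s) = 3.2898e+15 Hz

This energy equals the ionization energy from the n = 5 state of B⁴⁺.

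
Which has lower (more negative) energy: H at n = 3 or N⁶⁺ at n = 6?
N⁶⁺ at n = 6 (E = -18.519 eV)

Using E_n = -13.6057 Z² / n² eV:

H (Z = 1) at n = 3:
E = -13.6057 × 1² / 3² = -13.6057 × 1 / 9 = -1.511744 eV

N⁶⁺ (Z = 7) at n = 6:
E = -13.6057 × 7² / 6² = -13.6057 × 49 / 36 = -18.518869 eV

Since -18.518869 eV < -1.511744 eV,
N⁶⁺ at n = 6 is more tightly bound (requires more energy to ionize).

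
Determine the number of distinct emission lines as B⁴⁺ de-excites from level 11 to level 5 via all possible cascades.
21

The electron can occupy levels n = 5, 6, ..., 11 during de-excitation — that is m = 11 - 5 + 1 = 7 distinct levels.

The number of distinct spectral lines equals the number of ways to choose 2 of these m levels (each pair gives one possible emission transition):

Number of lines = m(m-1)/2 = 7×6/2 = 21

These correspond to all possible transitions between the 7 levels:
11 → 10, 11 → 9, 11 → 8, 11 → 7, 11 → 6, 11 → 5, 10 → 9, 10 → 8...

Each transition produces a photon with a unique energy (and thus wavelength). This count does not depend on Z.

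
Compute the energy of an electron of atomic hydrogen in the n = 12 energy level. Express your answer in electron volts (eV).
-0.094 eV

The energy levels of a hydrogen-like atom are given by:
E_n = -13.6057 eV / n²

For n = 12:
E_12 = -13.6057 eV / 12²
E_12 = -13.6057 eV / 144
E_12 = -0.094 eV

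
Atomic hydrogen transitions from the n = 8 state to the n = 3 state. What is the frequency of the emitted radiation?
3.14e+14 Hz

First, find the transition energy:
E_8 = -13.6057 / 8² = -0.21259 eV
E_3 = -13.6057 / 3² = -1.51174 eV
|ΔE| = |E_3 - E_8| = 1.29915 eV

Convert to Joules: E = 1.29915 eV × (1.602177 × 10⁻¹⁹ J/eV) = 2.0815e-19 J

Using E = hf:
f = E/h = 2.0815e-19 J / (6.62607 × 10⁻³⁴ J·s)
f = 3.14e+14 Hz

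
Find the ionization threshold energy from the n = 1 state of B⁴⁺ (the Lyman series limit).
340.143 eV

The series limit corresponds to the transition from n = ∞ to n = 1.
This is the highest energy (shortest wavelength) transition in the Lyman series.

E_∞ = 0 eV
E_1 = -13.6057 × 5² / 1² = -340.143 eV

Energy at series limit:
ΔE = E_∞ - E_1 = 0 - (-340.143) = 340.143 eV

This energy equals the ionization energy from the n = 1 state of B⁴⁺.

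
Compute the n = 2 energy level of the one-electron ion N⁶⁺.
-166.669825 eV

For hydrogen-like ions, the energy levels scale with Z²:
E_n = -13.6057 Z² / n² eV

For N⁶⁺ (Z = 7) at n = 2:
E_2 = -13.6057 × 7² / 2²
E_2 = -13.6057 × 49 / 4
E_2 = -666.6793 / 4
E_2 = -166.669825 eV

The energy is 49 times more negative than hydrogen at the same n due to the stronger nuclear charge.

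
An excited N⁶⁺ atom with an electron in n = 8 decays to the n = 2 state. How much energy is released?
156.2530 eV

The energy levels are E_n = -13.6057 Z² eV / n².

Energy at n = 8: E_8 = -13.6057 × 7² / 8² = -10.4168641 eV
Energy at n = 2: E_2 = -13.6057 × 7² / 2² = -166.6698250 eV

For emission (electron falling to lower state), the photon energy is:
E_photon = E_8 - E_2 = |-10.4168641 - (-166.6698250)|
E_photon = 156.2530 eV

This energy is carried away by the emitted photon.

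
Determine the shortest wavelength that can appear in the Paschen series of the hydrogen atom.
820.139 nm

The series limit corresponds to the transition from n = ∞ to n = 3.
This is the highest energy (shortest wavelength) transition in the Paschen series.

E_∞ = 0 eV
E_3 = -13.6057 / 3² = -1.5117444 eV

Energy at series limit:
ΔE = E_∞ - E_3 = 0 - (-1.5117444) = 1.5117444 eV
λ = hc/E = 1239.84 eV·nm / 1.5117444 eV = 820.139 nm

This energy equals the ionization energy from the n = 3 state of hydrogen.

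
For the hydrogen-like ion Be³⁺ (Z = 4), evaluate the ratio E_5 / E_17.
11.56

Using E_n = -13.6057 Z² / n² eV with Z = 4:

E_5 = -13.6057 × 4² / 5² = -217.6912 / 25 = -8.70764800 eV
E_17 = -13.6057 × 4² / 17² = -217.6912 / 289 = -0.75325675 eV

The ratio is:
E_5/E_17 = (-8.70764800) / (-0.75325675)
E_5/E_17 = (-217.6912/25) / (-217.6912/289)
E_5/E_17 = 289/25
E_5/E_17 = 11.56
(Note: the Z² factors cancel in the ratio.)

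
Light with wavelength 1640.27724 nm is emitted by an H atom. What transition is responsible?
n = 12 → n = 4

First, find the photon energy from the wavelength (hc = 1239.84 eV·nm):
E = hc/λ = 1239.84 eV·nm / 1640.27724 nm = 0.75587222 eV

The energy levels of hydrogen satisfy E_n = -13.6057 / n² eV, so an emission n_i → n_f releases
ΔE = 13.6057 × (1/n_f² − 1/n_i²) eV.

Setting ΔE equal to the photon energy:
1/n_f² − 1/n_i² = 0.75587222 / 13.6057 = 0.055555555

Since 1/n_i² must be positive, we need 1/n_f² > 0.055555555, i.e. n_f ≤ 4. For each allowed n_f, solve n_i = (1/n_f² − 0.055555555)^(−1/2) and check whether it is a whole number:
  n_f = 1: 1/n_i² = 1.000000000 − 0.055555555 = 0.944444445 → n_i = 1.029  (not an integer) ✗
  n_f = 2: 1/n_i² = 0.250000000 − 0.055555555 = 0.194444445 → n_i = 2.268  (not an integer) ✗
  n_f = 3: 1/n_i² = 0.111111111 − 0.055555555 = 0.055555556 → n_i = 4.243  (not an integer) ✗
  n_f = 4: 1/n_i² = 0.062500000 − 0.055555555 = 0.006944445 → n_i = 12.000  → integer, n_i = 12 ✓

Only n_f = 4 gives an integer upper level, n_i = 12.

The transition is from n = 12 to n = 4 (emission).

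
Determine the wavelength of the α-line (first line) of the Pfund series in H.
7455.80562 nm

The longest wavelength corresponds to the smallest energy transition in the series.
The Pfund series has all transitions ending at n_f = 5.

For H, the first line (α-line) is the jump from n = 6 to n = 5:
E_6 = -13.6057 / 6² = -0.37793611111 eV
E_5 = -13.6057 / 5² = -0.54422800000 eV
ΔE = E_6 - E_5 = 0.16629188889 eV

λ = hc/E = 1239.84 eV·nm / 0.16629188889 eV
λ = 7455.80562 nm

This is the α-line of the Pfund series in H.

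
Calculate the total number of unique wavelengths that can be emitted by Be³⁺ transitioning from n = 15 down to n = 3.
78

The electron can occupy levels n = 3, 4, ..., 15 during de-excitation — that is m = 15 - 3 + 1 = 13 distinct levels.

The number of distinct spectral lines equals the number of ways to choose 2 of these m levels (each pair gives one possible emission transition):

Number of lines = m(m-1)/2 = 13×12/2 = 78

These correspond to all possible transitions between the 13 levels:
15 → 14, 15 → 13, 15 → 12, 15 → 11, 15 → 10, 15 → 9, 15 → 8, 15 → 7...

Each transition produces a photon with a unique energy (and thus wavelength). This count does not depend on Z.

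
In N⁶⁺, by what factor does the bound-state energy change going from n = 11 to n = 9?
1.4938

Using E_n = -13.6057 Z² / n² eV with Z = 7:

E_9 = -13.6057 × 7² / 9² = -666.6793 / 81 = -8.2306086420 eV
E_11 = -13.6057 × 7² / 11² = -666.6793 / 121 = -5.5097462810 eV

The ratio is:
E_9/E_11 = (-8.2306086420) / (-5.5097462810)
E_9/E_11 = (-666.6793/81) / (-666.6793/121)
E_9/E_11 = 121/81
E_9/E_11 = 1.4938
(Note: the Z² factors cancel in the ratio.)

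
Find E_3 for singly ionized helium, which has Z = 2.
-6.047 eV

For hydrogen-like ions, the energy levels scale with Z²:
E_n = -13.6057 Z² / n² eV

For He⁺ (Z = 2) at n = 3:
E_3 = -13.6057 × 2² / 3²
E_3 = -13.6057 × 4 / 9
E_3 = -54.4228 / 9
E_3 = -6.047 eV

The energy is 4 times more negative than hydrogen at the same n due to the stronger nuclear charge.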